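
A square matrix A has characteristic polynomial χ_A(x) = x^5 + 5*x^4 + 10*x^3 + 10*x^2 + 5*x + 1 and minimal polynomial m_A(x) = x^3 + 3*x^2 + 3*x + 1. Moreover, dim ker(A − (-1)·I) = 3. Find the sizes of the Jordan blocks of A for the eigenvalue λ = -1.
Block sizes for λ = -1: [3, 1, 1]

Step 1 — from the characteristic polynomial, algebraic multiplicity of λ = -1 is 5. From dim ker(A − (-1)·I) = 3, there are exactly 3 Jordan blocks for λ = -1.
Step 2 — from the minimal polynomial, the factor (x + 1)^3 tells us the largest block for λ = -1 has size 3.
Step 3 — with total size 5, 3 blocks, and largest block 3, the block sizes (in nonincreasing order) are [3, 1, 1].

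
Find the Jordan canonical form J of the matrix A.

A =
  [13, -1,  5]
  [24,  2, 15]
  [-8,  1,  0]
J_2(5) ⊕ J_1(5)

The characteristic polynomial is
  det(x·I − A) = x^3 - 15*x^2 + 75*x - 125 = (x - 5)^3

Eigenvalues and multiplicities (the geometric multiplicity of λ is n − rank(A − λI), which equals the number of Jordan blocks for λ):
  λ = 5: algebraic multiplicity = 3, geometric multiplicity = 2

Determining the block sizes for each eigenvalue:
  λ = 5: 2 blocks summing to 3 forces exactly one block of size 2 and the rest size 1 → block sizes [2, 1]

Assembling the blocks gives a Jordan form
J =
  [5, 1, 0]
  [0, 5, 0]
  [0, 0, 5]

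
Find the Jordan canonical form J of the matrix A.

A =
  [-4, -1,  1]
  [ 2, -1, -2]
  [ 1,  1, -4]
J_2(-3) ⊕ J_1(-3)

The characteristic polynomial is
  det(x·I − A) = x^3 + 9*x^2 + 27*x + 27 = (x + 3)^3

Eigenvalues and multiplicities (the geometric multiplicity of λ is n − rank(A − λI), which equals the number of Jordan blocks for λ):
  λ = -3: algebraic multiplicity = 3, geometric multiplicity = 2

Determining the block sizes for each eigenvalue:
  λ = -3: 2 blocks summing to 3 forces exactly one block of size 2 and the rest size 1 → block sizes [2, 1]

Assembling the blocks gives a Jordan form
J =
  [-3,  1,  0]
  [ 0, -3,  0]
  [ 0,  0, -3]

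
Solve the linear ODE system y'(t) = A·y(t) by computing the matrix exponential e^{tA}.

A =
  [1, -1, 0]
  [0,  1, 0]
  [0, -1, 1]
e^{tA} =
  [exp(t), -t*exp(t), 0]
  [0, exp(t), 0]
  [0, -t*exp(t), exp(t)]

Strategy: write A = P · J · P⁻¹ where J is a Jordan canonical form, so e^{tA} = P · e^{tJ} · P⁻¹, and e^{tJ} can be computed block-by-block.

A has Jordan form
J =
  [1, 1, 0]
  [0, 1, 0]
  [0, 0, 1]
(up to reordering of blocks).

Per-block formulas:
  For a 1×1 block at λ = 1: exp(t · [1]) = [e^(1t)].
  For a 2×2 Jordan block J_2(1): exp(t · J_2(1)) = e^(1t)·(I + t·N), where N is the 2×2 nilpotent shift.

After assembling e^{tJ} and conjugating by P, we get:

e^{tA} =
  [exp(t), -t*exp(t), 0]
  [0, exp(t), 0]
  [0, -t*exp(t), exp(t)]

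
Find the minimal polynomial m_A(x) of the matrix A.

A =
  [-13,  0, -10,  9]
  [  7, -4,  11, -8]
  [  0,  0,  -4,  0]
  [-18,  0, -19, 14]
x^4 + 7*x^3 - 12*x^2 - 176*x - 320

The characteristic polynomial is χ_A(x) = (x - 5)*(x + 4)^3, so the eigenvalues are known. The minimal polynomial is
  m_A(x) = Π_λ (x − λ)^{k_λ}
where k_λ is the size of the *largest* Jordan block for λ (equivalently, the smallest k with (A − λI)^k v = 0 for every generalised eigenvector v of λ).

  λ = -4: largest Jordan block has size 3, contributing (x + 4)^3
  λ = 5: largest Jordan block has size 1, contributing (x − 5)

So m_A(x) = (x - 5)*(x + 4)^3 = x^4 + 7*x^3 - 12*x^2 - 176*x - 320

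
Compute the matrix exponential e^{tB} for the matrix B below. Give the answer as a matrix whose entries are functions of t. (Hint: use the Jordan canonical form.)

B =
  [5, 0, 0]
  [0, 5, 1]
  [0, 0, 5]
e^{tB} =
  [exp(5*t), 0, 0]
  [0, exp(5*t), t*exp(5*t)]
  [0, 0, exp(5*t)]

Strategy: write B = P · J · P⁻¹ where J is a Jordan canonical form, so e^{tB} = P · e^{tJ} · P⁻¹, and e^{tJ} can be computed block-by-block.

B has Jordan form
J =
  [5, 1, 0]
  [0, 5, 0]
  [0, 0, 5]
(up to reordering of blocks).

Per-block formulas:
  For a 1×1 block at λ = 5: exp(t · [5]) = [e^(5t)].
  For a 2×2 Jordan block J_2(5): exp(t · J_2(5)) = e^(5t)·(I + t·N), where N is the 2×2 nilpotent shift.

After assembling e^{tJ} and conjugating by P, we get:

e^{tB} =
  [exp(5*t), 0, 0]
  [0, exp(5*t), t*exp(5*t)]
  [0, 0, exp(5*t)]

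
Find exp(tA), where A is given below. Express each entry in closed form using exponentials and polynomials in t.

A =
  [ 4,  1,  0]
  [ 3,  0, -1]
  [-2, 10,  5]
e^{tA} =
  [2*t^2*exp(3*t) + t*exp(3*t) + exp(3*t), -t^2*exp(3*t) + t*exp(3*t), -t^2*exp(3*t)/2]
  [-2*t^2*exp(3*t) + 3*t*exp(3*t), t^2*exp(3*t) - 3*t*exp(3*t) + exp(3*t), t^2*exp(3*t)/2 - t*exp(3*t)]
  [12*t^2*exp(3*t) - 2*t*exp(3*t), -6*t^2*exp(3*t) + 10*t*exp(3*t), -3*t^2*exp(3*t) + 2*t*exp(3*t) + exp(3*t)]

Strategy: write A = P · J · P⁻¹ where J is a Jordan canonical form, so e^{tA} = P · e^{tJ} · P⁻¹, and e^{tJ} can be computed block-by-block.

A has Jordan form
J =
  [3, 1, 0]
  [0, 3, 1]
  [0, 0, 3]
(up to reordering of blocks).

Per-block formulas:
  For a 3×3 Jordan block J_3(3): exp(t · J_3(3)) = e^(3t)·(I + t·N + (t^2/2)·N^2), where N is the 3×3 nilpotent shift.

After assembling e^{tJ} and conjugating by P, we get:

e^{tA} =
  [2*t^2*exp(3*t) + t*exp(3*t) + exp(3*t), -t^2*exp(3*t) + t*exp(3*t), -t^2*exp(3*t)/2]
  [-2*t^2*exp(3*t) + 3*t*exp(3*t), t^2*exp(3*t) - 3*t*exp(3*t) + exp(3*t), t^2*exp(3*t)/2 - t*exp(3*t)]
  [12*t^2*exp(3*t) - 2*t*exp(3*t), -6*t^2*exp(3*t) + 10*t*exp(3*t), -3*t^2*exp(3*t) + 2*t*exp(3*t) + exp(3*t)]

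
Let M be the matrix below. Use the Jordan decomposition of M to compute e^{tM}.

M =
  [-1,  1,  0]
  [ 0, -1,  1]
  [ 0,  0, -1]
e^{tM} =
  [exp(-t), t*exp(-t), t^2*exp(-t)/2]
  [0, exp(-t), t*exp(-t)]
  [0, 0, exp(-t)]

Strategy: write M = P · J · P⁻¹ where J is a Jordan canonical form, so e^{tM} = P · e^{tJ} · P⁻¹, and e^{tJ} can be computed block-by-block.

M has Jordan form
J =
  [-1,  1,  0]
  [ 0, -1,  1]
  [ 0,  0, -1]
(up to reordering of blocks).

Per-block formulas:
  For a 3×3 Jordan block J_3(-1): exp(t · J_3(-1)) = e^(-1t)·(I + t·N + (t^2/2)·N^2), where N is the 3×3 nilpotent shift.

After assembling e^{tJ} and conjugating by P, we get:

e^{tM} =
  [exp(-t), t*exp(-t), t^2*exp(-t)/2]
  [0, exp(-t), t*exp(-t)]
  [0, 0, exp(-t)]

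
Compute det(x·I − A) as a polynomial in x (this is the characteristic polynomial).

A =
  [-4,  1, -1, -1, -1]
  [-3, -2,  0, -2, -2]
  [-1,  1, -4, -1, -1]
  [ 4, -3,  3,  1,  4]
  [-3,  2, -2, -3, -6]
x^5 + 15*x^4 + 90*x^3 + 270*x^2 + 405*x + 243

Expanding det(x·I − A) (e.g. by cofactor expansion or by noting that A is similar to its Jordan form J, which has the same characteristic polynomial as A) gives
  χ_A(x) = x^5 + 15*x^4 + 90*x^3 + 270*x^2 + 405*x + 243
which factors as (x + 3)^5. The eigenvalues (with algebraic multiplicities) are λ = -3 with multiplicity 5.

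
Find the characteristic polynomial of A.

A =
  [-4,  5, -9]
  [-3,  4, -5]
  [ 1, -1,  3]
x^3 - 3*x^2 + 3*x - 1

Expanding det(x·I − A) (e.g. by cofactor expansion or by noting that A is similar to its Jordan form J, which has the same characteristic polynomial as A) gives
  χ_A(x) = x^3 - 3*x^2 + 3*x - 1
which factors as (x - 1)^3. The eigenvalues (with algebraic multiplicities) are λ = 1 with multiplicity 3.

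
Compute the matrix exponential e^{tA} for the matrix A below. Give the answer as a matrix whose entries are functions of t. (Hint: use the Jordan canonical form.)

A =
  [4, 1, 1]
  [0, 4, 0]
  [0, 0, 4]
e^{tA} =
  [exp(4*t), t*exp(4*t), t*exp(4*t)]
  [0, exp(4*t), 0]
  [0, 0, exp(4*t)]

Strategy: write A = P · J · P⁻¹ where J is a Jordan canonical form, so e^{tA} = P · e^{tJ} · P⁻¹, and e^{tJ} can be computed block-by-block.

A has Jordan form
J =
  [4, 1, 0]
  [0, 4, 0]
  [0, 0, 4]
(up to reordering of blocks).

Per-block formulas:
  For a 1×1 block at λ = 4: exp(t · [4]) = [e^(4t)].
  For a 2×2 Jordan block J_2(4): exp(t · J_2(4)) = e^(4t)·(I + t·N), where N is the 2×2 nilpotent shift.

After assembling e^{tJ} and conjugating by P, we get:

e^{tA} =
  [exp(4*t), t*exp(4*t), t*exp(4*t)]
  [0, exp(4*t), 0]
  [0, 0, exp(4*t)]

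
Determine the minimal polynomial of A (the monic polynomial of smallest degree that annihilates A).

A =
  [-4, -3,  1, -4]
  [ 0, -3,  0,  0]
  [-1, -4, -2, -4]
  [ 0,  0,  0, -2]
x^4 + 11*x^3 + 45*x^2 + 81*x + 54

The characteristic polynomial is χ_A(x) = (x + 2)*(x + 3)^3, so the eigenvalues are known. The minimal polynomial is
  m_A(x) = Π_λ (x − λ)^{k_λ}
where k_λ is the size of the *largest* Jordan block for λ (equivalently, the smallest k with (A − λI)^k v = 0 for every generalised eigenvector v of λ).

  λ = -3: largest Jordan block has size 3, contributing (x + 3)^3
  λ = -2: largest Jordan block has size 1, contributing (x + 2)

So m_A(x) = (x + 2)*(x + 3)^3 = x^4 + 11*x^3 + 45*x^2 + 81*x + 54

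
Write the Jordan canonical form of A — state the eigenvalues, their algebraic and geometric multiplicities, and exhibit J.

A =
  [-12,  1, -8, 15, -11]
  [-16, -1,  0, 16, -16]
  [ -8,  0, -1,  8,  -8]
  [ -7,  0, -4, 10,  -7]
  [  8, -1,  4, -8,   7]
J_2(-1) ⊕ J_1(-1) ⊕ J_2(3)

The characteristic polynomial is
  det(x·I − A) = x^5 - 3*x^4 - 6*x^3 + 10*x^2 + 21*x + 9 = (x - 3)^2*(x + 1)^3

Eigenvalues and multiplicities (the geometric multiplicity of λ is n − rank(A − λI), which equals the number of Jordan blocks for λ):
  λ = -1: algebraic multiplicity = 3, geometric multiplicity = 2
  λ = 3: algebraic multiplicity = 2, geometric multiplicity = 1

Determining the block sizes for each eigenvalue:
  λ = -1: 2 blocks summing to 3 forces exactly one block of size 2 and the rest size 1 → block sizes [2, 1]
  λ = 3: one block (gm = 1), so the single block has size am = 2 → block sizes [2]

Assembling the blocks gives a Jordan form
J =
  [-1,  1,  0, 0, 0]
  [ 0, -1,  0, 0, 0]
  [ 0,  0, -1, 0, 0]
  [ 0,  0,  0, 3, 1]
  [ 0,  0,  0, 0, 3]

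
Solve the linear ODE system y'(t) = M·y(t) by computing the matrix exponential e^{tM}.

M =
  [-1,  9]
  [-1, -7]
e^{tM} =
  [3*t*exp(-4*t) + exp(-4*t), 9*t*exp(-4*t)]
  [-t*exp(-4*t), -3*t*exp(-4*t) + exp(-4*t)]

Strategy: write M = P · J · P⁻¹ where J is a Jordan canonical form, so e^{tM} = P · e^{tJ} · P⁻¹, and e^{tJ} can be computed block-by-block.

M has Jordan form
J =
  [-4,  1]
  [ 0, -4]
(up to reordering of blocks).

Per-block formulas:
  For a 2×2 Jordan block J_2(-4): exp(t · J_2(-4)) = e^(-4t)·(I + t·N), where N is the 2×2 nilpotent shift.

After assembling e^{tJ} and conjugating by P, we get:

e^{tM} =
  [3*t*exp(-4*t) + exp(-4*t), 9*t*exp(-4*t)]
  [-t*exp(-4*t), -3*t*exp(-4*t) + exp(-4*t)]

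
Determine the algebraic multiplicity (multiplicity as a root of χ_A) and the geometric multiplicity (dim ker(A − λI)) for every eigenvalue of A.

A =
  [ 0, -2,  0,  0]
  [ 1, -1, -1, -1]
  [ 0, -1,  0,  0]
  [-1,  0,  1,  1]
λ = 0: alg = 4, geom = 2

Step 1 — factor the characteristic polynomial to read off the algebraic multiplicities:
  χ_A(x) = x^4

Step 2 — compute geometric multiplicities via the rank-nullity identity g(λ) = n − rank(A − λI):
  rank(A − (0)·I) = 2, so dim ker(A − (0)·I) = n − 2 = 2

Summary:
  λ = 0: algebraic multiplicity = 4, geometric multiplicity = 2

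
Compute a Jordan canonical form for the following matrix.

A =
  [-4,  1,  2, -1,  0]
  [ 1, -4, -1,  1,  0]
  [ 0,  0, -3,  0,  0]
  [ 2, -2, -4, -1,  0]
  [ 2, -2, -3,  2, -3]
J_3(-3) ⊕ J_1(-3) ⊕ J_1(-3)

The characteristic polynomial is
  det(x·I − A) = x^5 + 15*x^4 + 90*x^3 + 270*x^2 + 405*x + 243 = (x + 3)^5

Eigenvalues and multiplicities (the geometric multiplicity of λ is n − rank(A − λI), which equals the number of Jordan blocks for λ):
  λ = -3: algebraic multiplicity = 5, geometric multiplicity = 3

Determining the block sizes for each eigenvalue:
  λ = -3: with am = 5 and gm = 3, the partition is not yet determined (e.g. several partitions of 5 into 3 parts exist). Let N = A − (-3)·I. Computing rank(N^1) = 2, rank(N^2) = 1, rank(N^3) = 0; the number of blocks of size ≥ j is rank(N^{j−1}) − rank(N^j), giving [3, 1, 1]. So we have 1 block(s) of size 3, 2 block(s) of size 1 → block sizes [3, 1, 1]

Assembling the blocks gives a Jordan form
J =
  [-3,  1,  0,  0,  0]
  [ 0, -3,  1,  0,  0]
  [ 0,  0, -3,  0,  0]
  [ 0,  0,  0, -3,  0]
  [ 0,  0,  0,  0, -3]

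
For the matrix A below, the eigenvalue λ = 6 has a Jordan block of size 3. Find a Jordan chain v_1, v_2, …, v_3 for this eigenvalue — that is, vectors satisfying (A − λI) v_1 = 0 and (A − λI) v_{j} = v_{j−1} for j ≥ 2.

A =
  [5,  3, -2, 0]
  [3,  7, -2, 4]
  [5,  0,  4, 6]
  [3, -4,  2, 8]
A Jordan chain for λ = 6 of length 3:
v_1 = (0, 2, 3, 1)ᵀ
v_2 = (-1, 3, 5, 3)ᵀ
v_3 = (1, 0, 0, 0)ᵀ

Let N = A − (6)·I. We want v_3 with N^3 v_3 = 0 but N^2 v_3 ≠ 0; then v_{j-1} := N · v_j for j = 3, …, 2.

Pick v_3 = (1, 0, 0, 0)ᵀ.
Then v_2 = N · v_3 = (-1, 3, 5, 3)ᵀ.
Then v_1 = N · v_2 = (0, 2, 3, 1)ᵀ.

Sanity check: (A − (6)·I) v_1 = (0, 0, 0, 0)ᵀ = 0. ✓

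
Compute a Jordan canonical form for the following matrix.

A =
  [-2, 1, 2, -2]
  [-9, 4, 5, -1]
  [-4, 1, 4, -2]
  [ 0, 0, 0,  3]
J_3(2) ⊕ J_1(3)

The characteristic polynomial is
  det(x·I − A) = x^4 - 9*x^3 + 30*x^2 - 44*x + 24 = (x - 3)*(x - 2)^3

Eigenvalues and multiplicities (the geometric multiplicity of λ is n − rank(A − λI), which equals the number of Jordan blocks for λ):
  λ = 2: algebraic multiplicity = 3, geometric multiplicity = 1
  λ = 3: algebraic multiplicity = 1, geometric multiplicity = 1

Determining the block sizes for each eigenvalue:
  λ = 2: one block (gm = 1), so the single block has size am = 3 → block sizes [3]
  λ = 3: one block (gm = 1), so the single block has size am = 1 → block sizes [1]

Assembling the blocks gives a Jordan form
J =
  [2, 1, 0, 0]
  [0, 2, 1, 0]
  [0, 0, 2, 0]
  [0, 0, 0, 3]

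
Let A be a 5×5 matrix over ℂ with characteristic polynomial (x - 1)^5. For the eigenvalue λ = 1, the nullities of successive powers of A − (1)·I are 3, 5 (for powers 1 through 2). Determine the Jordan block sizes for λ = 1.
Block sizes for λ = 1: [2, 2, 1]

From the dimensions of kernels of powers, the number of Jordan blocks of size at least j is d_j − d_{j−1} where d_j = dim ker(N^j) (with d_0 = 0). Computing the differences gives [3, 2].
The number of blocks of size exactly k is (#blocks of size ≥ k) − (#blocks of size ≥ k + 1), so the partition is: 1 block(s) of size 1, 2 block(s) of size 2.
In nonincreasing order the block sizes are [2, 2, 1].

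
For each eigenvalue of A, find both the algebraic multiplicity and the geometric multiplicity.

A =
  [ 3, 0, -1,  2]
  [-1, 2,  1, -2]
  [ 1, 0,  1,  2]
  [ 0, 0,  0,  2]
λ = 2: alg = 4, geom = 3

Step 1 — factor the characteristic polynomial to read off the algebraic multiplicities:
  χ_A(x) = (x - 2)^4

Step 2 — compute geometric multiplicities via the rank-nullity identity g(λ) = n − rank(A − λI):
  rank(A − (2)·I) = 1, so dim ker(A − (2)·I) = n − 1 = 3

Summary:
  λ = 2: algebraic multiplicity = 4, geometric multiplicity = 3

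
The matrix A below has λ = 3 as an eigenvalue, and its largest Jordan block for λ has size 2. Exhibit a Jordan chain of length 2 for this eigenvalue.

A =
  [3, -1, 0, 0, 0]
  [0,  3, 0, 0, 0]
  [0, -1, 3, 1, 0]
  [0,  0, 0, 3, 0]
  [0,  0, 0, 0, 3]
A Jordan chain for λ = 3 of length 2:
v_1 = (-1, 0, -1, 0, 0)ᵀ
v_2 = (0, 1, 0, 0, 0)ᵀ

Let N = A − (3)·I. We want v_2 with N^2 v_2 = 0 but N^1 v_2 ≠ 0; then v_{j-1} := N · v_j for j = 2, …, 2.

Pick v_2 = (0, 1, 0, 0, 0)ᵀ.
Then v_1 = N · v_2 = (-1, 0, -1, 0, 0)ᵀ.

Sanity check: (A − (3)·I) v_1 = (0, 0, 0, 0, 0)ᵀ = 0. ✓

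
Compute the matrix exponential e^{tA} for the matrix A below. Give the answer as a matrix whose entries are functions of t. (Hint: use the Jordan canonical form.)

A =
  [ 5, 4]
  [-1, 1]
e^{tA} =
  [2*t*exp(3*t) + exp(3*t), 4*t*exp(3*t)]
  [-t*exp(3*t), -2*t*exp(3*t) + exp(3*t)]

Strategy: write A = P · J · P⁻¹ where J is a Jordan canonical form, so e^{tA} = P · e^{tJ} · P⁻¹, and e^{tJ} can be computed block-by-block.

A has Jordan form
J =
  [3, 1]
  [0, 3]
(up to reordering of blocks).

Per-block formulas:
  For a 2×2 Jordan block J_2(3): exp(t · J_2(3)) = e^(3t)·(I + t·N), where N is the 2×2 nilpotent shift.

After assembling e^{tJ} and conjugating by P, we get:

e^{tA} =
  [2*t*exp(3*t) + exp(3*t), 4*t*exp(3*t)]
  [-t*exp(3*t), -2*t*exp(3*t) + exp(3*t)]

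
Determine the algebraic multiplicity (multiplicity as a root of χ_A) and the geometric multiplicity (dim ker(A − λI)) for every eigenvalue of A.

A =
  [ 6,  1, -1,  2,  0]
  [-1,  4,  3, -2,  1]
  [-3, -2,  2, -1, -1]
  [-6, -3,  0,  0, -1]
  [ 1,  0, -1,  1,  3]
λ = 3: alg = 5, geom = 2

Step 1 — factor the characteristic polynomial to read off the algebraic multiplicities:
  χ_A(x) = (x - 3)^5

Step 2 — compute geometric multiplicities via the rank-nullity identity g(λ) = n − rank(A − λI):
  rank(A − (3)·I) = 3, so dim ker(A − (3)·I) = n − 3 = 2

Summary:
  λ = 3: algebraic multiplicity = 5, geometric multiplicity = 2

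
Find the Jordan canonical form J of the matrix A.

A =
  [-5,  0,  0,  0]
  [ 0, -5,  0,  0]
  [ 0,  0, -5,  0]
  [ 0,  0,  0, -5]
J_1(-5) ⊕ J_1(-5) ⊕ J_1(-5) ⊕ J_1(-5)

The characteristic polynomial is
  det(x·I − A) = x^4 + 20*x^3 + 150*x^2 + 500*x + 625 = (x + 5)^4

Eigenvalues and multiplicities (the geometric multiplicity of λ is n − rank(A − λI), which equals the number of Jordan blocks for λ):
  λ = -5: algebraic multiplicity = 4, geometric multiplicity = 4

Determining the block sizes for each eigenvalue:
  λ = -5: gm = am = 4, so every block has size 1 → block sizes [1, 1, 1, 1]

Assembling the blocks gives a Jordan form
J =
  [-5,  0,  0,  0]
  [ 0, -5,  0,  0]
  [ 0,  0, -5,  0]
  [ 0,  0,  0, -5]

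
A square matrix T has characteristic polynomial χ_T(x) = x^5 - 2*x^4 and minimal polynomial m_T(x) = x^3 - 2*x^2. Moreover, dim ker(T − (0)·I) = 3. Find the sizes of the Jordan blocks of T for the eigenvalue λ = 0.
Block sizes for λ = 0: [2, 1, 1]

Step 1 — from the characteristic polynomial, algebraic multiplicity of λ = 0 is 4. From dim ker(T − (0)·I) = 3, there are exactly 3 Jordan blocks for λ = 0.
Step 2 — from the minimal polynomial, the factor (x − 0)^2 tells us the largest block for λ = 0 has size 2.
Step 3 — with total size 4, 3 blocks, and largest block 2, the block sizes (in nonincreasing order) are [2, 1, 1].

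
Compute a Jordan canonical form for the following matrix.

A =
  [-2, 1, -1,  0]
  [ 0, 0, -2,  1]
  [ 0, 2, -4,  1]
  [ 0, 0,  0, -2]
J_2(-2) ⊕ J_2(-2)

The characteristic polynomial is
  det(x·I − A) = x^4 + 8*x^3 + 24*x^2 + 32*x + 16 = (x + 2)^4

Eigenvalues and multiplicities (the geometric multiplicity of λ is n − rank(A − λI), which equals the number of Jordan blocks for λ):
  λ = -2: algebraic multiplicity = 4, geometric multiplicity = 2

Determining the block sizes for each eigenvalue:
  λ = -2: with am = 4 and gm = 2, the partition is not yet determined (e.g. several partitions of 4 into 2 parts exist). Let N = A − (-2)·I. Computing rank(N^1) = 2, rank(N^2) = 0; the number of blocks of size ≥ j is rank(N^{j−1}) − rank(N^j), giving [2, 2]. So we have 2 block(s) of size 2 → block sizes [2, 2]

Assembling the blocks gives a Jordan form
J =
  [-2,  1,  0,  0]
  [ 0, -2,  0,  0]
  [ 0,  0, -2,  1]
  [ 0,  0,  0, -2]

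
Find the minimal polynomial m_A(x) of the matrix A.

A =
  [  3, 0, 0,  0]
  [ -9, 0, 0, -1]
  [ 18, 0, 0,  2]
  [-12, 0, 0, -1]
x^3 - 2*x^2 - 3*x

The characteristic polynomial is χ_A(x) = x^2*(x - 3)*(x + 1), so the eigenvalues are known. The minimal polynomial is
  m_A(x) = Π_λ (x − λ)^{k_λ}
where k_λ is the size of the *largest* Jordan block for λ (equivalently, the smallest k with (A − λI)^k v = 0 for every generalised eigenvector v of λ).

  λ = -1: largest Jordan block has size 1, contributing (x + 1)
  λ = 0: largest Jordan block has size 1, contributing (x − 0)
  λ = 3: largest Jordan block has size 1, contributing (x − 3)

So m_A(x) = x*(x - 3)*(x + 1) = x^3 - 2*x^2 - 3*x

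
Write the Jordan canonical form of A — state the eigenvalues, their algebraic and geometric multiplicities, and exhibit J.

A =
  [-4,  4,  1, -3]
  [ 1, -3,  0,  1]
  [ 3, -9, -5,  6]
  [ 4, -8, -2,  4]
J_3(-2) ⊕ J_1(-2)

The characteristic polynomial is
  det(x·I − A) = x^4 + 8*x^3 + 24*x^2 + 32*x + 16 = (x + 2)^4

Eigenvalues and multiplicities (the geometric multiplicity of λ is n − rank(A − λI), which equals the number of Jordan blocks for λ):
  λ = -2: algebraic multiplicity = 4, geometric multiplicity = 2

Determining the block sizes for each eigenvalue:
  λ = -2: with am = 4 and gm = 2, the partition is not yet determined (e.g. several partitions of 4 into 2 parts exist). Let N = A − (-2)·I. Computing rank(N^1) = 2, rank(N^2) = 1, rank(N^3) = 0; the number of blocks of size ≥ j is rank(N^{j−1}) − rank(N^j), giving [2, 1, 1]. So we have 1 block(s) of size 3, 1 block(s) of size 1 → block sizes [3, 1]

Assembling the blocks gives a Jordan form
J =
  [-2,  1,  0,  0]
  [ 0, -2,  1,  0]
  [ 0,  0, -2,  0]
  [ 0,  0,  0, -2]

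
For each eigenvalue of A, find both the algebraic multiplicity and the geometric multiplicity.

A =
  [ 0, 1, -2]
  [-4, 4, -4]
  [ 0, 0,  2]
λ = 2: alg = 3, geom = 2

Step 1 — factor the characteristic polynomial to read off the algebraic multiplicities:
  χ_A(x) = (x - 2)^3

Step 2 — compute geometric multiplicities via the rank-nullity identity g(λ) = n − rank(A − λI):
  rank(A − (2)·I) = 1, so dim ker(A − (2)·I) = n − 1 = 2

Summary:
  λ = 2: algebraic multiplicity = 3, geometric multiplicity = 2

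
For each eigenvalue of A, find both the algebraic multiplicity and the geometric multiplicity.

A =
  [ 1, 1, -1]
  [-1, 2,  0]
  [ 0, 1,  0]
λ = 1: alg = 3, geom = 1

Step 1 — factor the characteristic polynomial to read off the algebraic multiplicities:
  χ_A(x) = (x - 1)^3

Step 2 — compute geometric multiplicities via the rank-nullity identity g(λ) = n − rank(A − λI):
  rank(A − (1)·I) = 2, so dim ker(A − (1)·I) = n − 2 = 1

Summary:
  λ = 1: algebraic multiplicity = 3, geometric multiplicity = 1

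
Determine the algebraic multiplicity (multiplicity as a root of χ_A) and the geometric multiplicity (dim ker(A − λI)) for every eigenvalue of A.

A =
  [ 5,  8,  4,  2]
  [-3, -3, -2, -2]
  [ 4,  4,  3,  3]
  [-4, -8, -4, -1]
λ = 1: alg = 4, geom = 2

Step 1 — factor the characteristic polynomial to read off the algebraic multiplicities:
  χ_A(x) = (x - 1)^4

Step 2 — compute geometric multiplicities via the rank-nullity identity g(λ) = n − rank(A − λI):
  rank(A − (1)·I) = 2, so dim ker(A − (1)·I) = n − 2 = 2

Summary:
  λ = 1: algebraic multiplicity = 4, geometric multiplicity = 2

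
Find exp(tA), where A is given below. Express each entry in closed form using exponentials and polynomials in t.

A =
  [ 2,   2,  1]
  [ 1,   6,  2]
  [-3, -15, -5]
e^{tA} =
  [t*exp(t) + exp(t), -3*t^2*exp(t)/2 + 2*t*exp(t), -t^2*exp(t)/2 + t*exp(t)]
  [t*exp(t), -3*t^2*exp(t)/2 + 5*t*exp(t) + exp(t), -t^2*exp(t)/2 + 2*t*exp(t)]
  [-3*t*exp(t), 9*t^2*exp(t)/2 - 15*t*exp(t), 3*t^2*exp(t)/2 - 6*t*exp(t) + exp(t)]

Strategy: write A = P · J · P⁻¹ where J is a Jordan canonical form, so e^{tA} = P · e^{tJ} · P⁻¹, and e^{tJ} can be computed block-by-block.

A has Jordan form
J =
  [1, 1, 0]
  [0, 1, 1]
  [0, 0, 1]
(up to reordering of blocks).

Per-block formulas:
  For a 3×3 Jordan block J_3(1): exp(t · J_3(1)) = e^(1t)·(I + t·N + (t^2/2)·N^2), where N is the 3×3 nilpotent shift.

After assembling e^{tJ} and conjugating by P, we get:

e^{tA} =
  [t*exp(t) + exp(t), -3*t^2*exp(t)/2 + 2*t*exp(t), -t^2*exp(t)/2 + t*exp(t)]
  [t*exp(t), -3*t^2*exp(t)/2 + 5*t*exp(t) + exp(t), -t^2*exp(t)/2 + 2*t*exp(t)]
  [-3*t*exp(t), 9*t^2*exp(t)/2 - 15*t*exp(t), 3*t^2*exp(t)/2 - 6*t*exp(t) + exp(t)]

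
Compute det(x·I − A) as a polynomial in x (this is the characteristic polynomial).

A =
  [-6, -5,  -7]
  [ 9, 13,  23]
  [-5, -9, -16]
x^3 + 9*x^2 + 27*x + 27

Expanding det(x·I − A) (e.g. by cofactor expansion or by noting that A is similar to its Jordan form J, which has the same characteristic polynomial as A) gives
  χ_A(x) = x^3 + 9*x^2 + 27*x + 27
which factors as (x + 3)^3. The eigenvalues (with algebraic multiplicities) are λ = -3 with multiplicity 3.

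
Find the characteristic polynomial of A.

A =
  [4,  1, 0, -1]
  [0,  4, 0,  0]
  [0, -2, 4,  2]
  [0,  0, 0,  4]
x^4 - 16*x^3 + 96*x^2 - 256*x + 256

Expanding det(x·I − A) (e.g. by cofactor expansion or by noting that A is similar to its Jordan form J, which has the same characteristic polynomial as A) gives
  χ_A(x) = x^4 - 16*x^3 + 96*x^2 - 256*x + 256
which factors as (x - 4)^4. The eigenvalues (with algebraic multiplicities) are λ = 4 with multiplicity 4.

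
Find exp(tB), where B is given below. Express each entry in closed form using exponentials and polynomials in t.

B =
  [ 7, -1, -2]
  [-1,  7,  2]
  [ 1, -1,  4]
e^{tB} =
  [t*exp(6*t) + exp(6*t), -t*exp(6*t), -2*t*exp(6*t)]
  [-t*exp(6*t), t*exp(6*t) + exp(6*t), 2*t*exp(6*t)]
  [t*exp(6*t), -t*exp(6*t), -2*t*exp(6*t) + exp(6*t)]

Strategy: write B = P · J · P⁻¹ where J is a Jordan canonical form, so e^{tB} = P · e^{tJ} · P⁻¹, and e^{tJ} can be computed block-by-block.

B has Jordan form
J =
  [6, 1, 0]
  [0, 6, 0]
  [0, 0, 6]
(up to reordering of blocks).

Per-block formulas:
  For a 2×2 Jordan block J_2(6): exp(t · J_2(6)) = e^(6t)·(I + t·N), where N is the 2×2 nilpotent shift.
  For a 1×1 block at λ = 6: exp(t · [6]) = [e^(6t)].

After assembling e^{tJ} and conjugating by P, we get:

e^{tB} =
  [t*exp(6*t) + exp(6*t), -t*exp(6*t), -2*t*exp(6*t)]
  [-t*exp(6*t), t*exp(6*t) + exp(6*t), 2*t*exp(6*t)]
  [t*exp(6*t), -t*exp(6*t), -2*t*exp(6*t) + exp(6*t)]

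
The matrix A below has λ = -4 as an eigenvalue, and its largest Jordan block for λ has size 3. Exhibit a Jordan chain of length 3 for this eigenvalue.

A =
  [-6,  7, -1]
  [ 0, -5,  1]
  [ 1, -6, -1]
A Jordan chain for λ = -4 of length 3:
v_1 = (3, 1, 1)ᵀ
v_2 = (-2, 0, 1)ᵀ
v_3 = (1, 0, 0)ᵀ

Let N = A − (-4)·I. We want v_3 with N^3 v_3 = 0 but N^2 v_3 ≠ 0; then v_{j-1} := N · v_j for j = 3, …, 2.

Pick v_3 = (1, 0, 0)ᵀ.
Then v_2 = N · v_3 = (-2, 0, 1)ᵀ.
Then v_1 = N · v_2 = (3, 1, 1)ᵀ.

Sanity check: (A − (-4)·I) v_1 = (0, 0, 0)ᵀ = 0. ✓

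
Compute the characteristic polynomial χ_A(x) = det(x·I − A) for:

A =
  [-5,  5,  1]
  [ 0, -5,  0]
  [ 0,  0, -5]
x^3 + 15*x^2 + 75*x + 125

Expanding det(x·I − A) (e.g. by cofactor expansion or by noting that A is similar to its Jordan form J, which has the same characteristic polynomial as A) gives
  χ_A(x) = x^3 + 15*x^2 + 75*x + 125
which factors as (x + 5)^3. The eigenvalues (with algebraic multiplicities) are λ = -5 with multiplicity 3.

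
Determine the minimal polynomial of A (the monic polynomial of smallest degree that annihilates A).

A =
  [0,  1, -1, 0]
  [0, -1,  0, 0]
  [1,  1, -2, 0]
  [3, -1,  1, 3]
x^3 - x^2 - 5*x - 3

The characteristic polynomial is χ_A(x) = (x - 3)*(x + 1)^3, so the eigenvalues are known. The minimal polynomial is
  m_A(x) = Π_λ (x − λ)^{k_λ}
where k_λ is the size of the *largest* Jordan block for λ (equivalently, the smallest k with (A − λI)^k v = 0 for every generalised eigenvector v of λ).

  λ = -1: largest Jordan block has size 2, contributing (x + 1)^2
  λ = 3: largest Jordan block has size 1, contributing (x − 3)

So m_A(x) = (x - 3)*(x + 1)^2 = x^3 - x^2 - 5*x - 3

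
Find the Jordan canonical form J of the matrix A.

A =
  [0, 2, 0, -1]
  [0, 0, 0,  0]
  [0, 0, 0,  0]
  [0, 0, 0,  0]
J_2(0) ⊕ J_1(0) ⊕ J_1(0)

The characteristic polynomial is
  det(x·I − A) = x^4

Eigenvalues and multiplicities (the geometric multiplicity of λ is n − rank(A − λI), which equals the number of Jordan blocks for λ):
  λ = 0: algebraic multiplicity = 4, geometric multiplicity = 3

Determining the block sizes for each eigenvalue:
  λ = 0: 3 blocks summing to 4 forces exactly one block of size 2 and the rest size 1 → block sizes [2, 1, 1]

Assembling the blocks gives a Jordan form
J =
  [0, 1, 0, 0]
  [0, 0, 0, 0]
  [0, 0, 0, 0]
  [0, 0, 0, 0]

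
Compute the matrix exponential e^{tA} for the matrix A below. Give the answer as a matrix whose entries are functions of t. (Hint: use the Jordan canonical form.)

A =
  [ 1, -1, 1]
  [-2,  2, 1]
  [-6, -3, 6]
e^{tA} =
  [-2*t*exp(3*t) + exp(3*t), -t*exp(3*t), t*exp(3*t)]
  [-2*t*exp(3*t), -t*exp(3*t) + exp(3*t), t*exp(3*t)]
  [-6*t*exp(3*t), -3*t*exp(3*t), 3*t*exp(3*t) + exp(3*t)]

Strategy: write A = P · J · P⁻¹ where J is a Jordan canonical form, so e^{tA} = P · e^{tJ} · P⁻¹, and e^{tJ} can be computed block-by-block.

A has Jordan form
J =
  [3, 1, 0]
  [0, 3, 0]
  [0, 0, 3]
(up to reordering of blocks).

Per-block formulas:
  For a 1×1 block at λ = 3: exp(t · [3]) = [e^(3t)].
  For a 2×2 Jordan block J_2(3): exp(t · J_2(3)) = e^(3t)·(I + t·N), where N is the 2×2 nilpotent shift.

After assembling e^{tJ} and conjugating by P, we get:

e^{tA} =
  [-2*t*exp(3*t) + exp(3*t), -t*exp(3*t), t*exp(3*t)]
  [-2*t*exp(3*t), -t*exp(3*t) + exp(3*t), t*exp(3*t)]
  [-6*t*exp(3*t), -3*t*exp(3*t), 3*t*exp(3*t) + exp(3*t)]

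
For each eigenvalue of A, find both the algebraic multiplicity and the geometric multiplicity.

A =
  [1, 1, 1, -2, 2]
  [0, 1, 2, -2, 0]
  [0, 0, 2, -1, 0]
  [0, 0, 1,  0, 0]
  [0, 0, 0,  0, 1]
λ = 1: alg = 5, geom = 3

Step 1 — factor the characteristic polynomial to read off the algebraic multiplicities:
  χ_A(x) = (x - 1)^5

Step 2 — compute geometric multiplicities via the rank-nullity identity g(λ) = n − rank(A − λI):
  rank(A − (1)·I) = 2, so dim ker(A − (1)·I) = n − 2 = 3

Summary:
  λ = 1: algebraic multiplicity = 5, geometric multiplicity = 3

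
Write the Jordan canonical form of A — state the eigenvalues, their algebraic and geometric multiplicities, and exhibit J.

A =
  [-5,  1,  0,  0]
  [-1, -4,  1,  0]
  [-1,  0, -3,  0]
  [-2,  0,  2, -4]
J_3(-4) ⊕ J_1(-4)

The characteristic polynomial is
  det(x·I − A) = x^4 + 16*x^3 + 96*x^2 + 256*x + 256 = (x + 4)^4

Eigenvalues and multiplicities (the geometric multiplicity of λ is n − rank(A − λI), which equals the number of Jordan blocks for λ):
  λ = -4: algebraic multiplicity = 4, geometric multiplicity = 2

Determining the block sizes for each eigenvalue:
  λ = -4: with am = 4 and gm = 2, the partition is not yet determined (e.g. several partitions of 4 into 2 parts exist). Let N = A − (-4)·I. Computing rank(N^1) = 2, rank(N^2) = 1, rank(N^3) = 0; the number of blocks of size ≥ j is rank(N^{j−1}) − rank(N^j), giving [2, 1, 1]. So we have 1 block(s) of size 3, 1 block(s) of size 1 → block sizes [3, 1]

Assembling the blocks gives a Jordan form
J =
  [-4,  1,  0,  0]
  [ 0, -4,  1,  0]
  [ 0,  0, -4,  0]
  [ 0,  0,  0, -4]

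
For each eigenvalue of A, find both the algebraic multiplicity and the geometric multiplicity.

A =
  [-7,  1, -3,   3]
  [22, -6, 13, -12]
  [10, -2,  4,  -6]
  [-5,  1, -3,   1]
λ = -2: alg = 4, geom = 2

Step 1 — factor the characteristic polynomial to read off the algebraic multiplicities:
  χ_A(x) = (x + 2)^4

Step 2 — compute geometric multiplicities via the rank-nullity identity g(λ) = n − rank(A − λI):
  rank(A − (-2)·I) = 2, so dim ker(A − (-2)·I) = n − 2 = 2

Summary:
  λ = -2: algebraic multiplicity = 4, geometric multiplicity = 2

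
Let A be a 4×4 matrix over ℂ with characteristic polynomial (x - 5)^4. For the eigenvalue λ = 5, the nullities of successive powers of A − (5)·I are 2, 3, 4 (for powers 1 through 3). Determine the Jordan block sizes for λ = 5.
Block sizes for λ = 5: [3, 1]

From the dimensions of kernels of powers, the number of Jordan blocks of size at least j is d_j − d_{j−1} where d_j = dim ker(N^j) (with d_0 = 0). Computing the differences gives [2, 1, 1].
The number of blocks of size exactly k is (#blocks of size ≥ k) − (#blocks of size ≥ k + 1), so the partition is: 1 block(s) of size 1, 1 block(s) of size 3.
In nonincreasing order the block sizes are [3, 1].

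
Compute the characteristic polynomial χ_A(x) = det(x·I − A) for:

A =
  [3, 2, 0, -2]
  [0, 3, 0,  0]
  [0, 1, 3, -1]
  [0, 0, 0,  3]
x^4 - 12*x^3 + 54*x^2 - 108*x + 81

Expanding det(x·I − A) (e.g. by cofactor expansion or by noting that A is similar to its Jordan form J, which has the same characteristic polynomial as A) gives
  χ_A(x) = x^4 - 12*x^3 + 54*x^2 - 108*x + 81
which factors as (x - 3)^4. The eigenvalues (with algebraic multiplicities) are λ = 3 with multiplicity 4.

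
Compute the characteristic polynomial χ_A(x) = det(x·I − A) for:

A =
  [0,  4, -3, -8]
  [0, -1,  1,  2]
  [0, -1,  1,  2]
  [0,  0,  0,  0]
x^4

Expanding det(x·I − A) (e.g. by cofactor expansion or by noting that A is similar to its Jordan form J, which has the same characteristic polynomial as A) gives
  χ_A(x) = x^4
which factors as x^4. The eigenvalues (with algebraic multiplicities) are λ = 0 with multiplicity 4.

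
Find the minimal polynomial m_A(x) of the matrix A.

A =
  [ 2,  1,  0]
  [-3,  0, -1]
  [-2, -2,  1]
x^3 - 3*x^2 + 3*x - 1

The characteristic polynomial is χ_A(x) = (x - 1)^3, so the eigenvalues are known. The minimal polynomial is
  m_A(x) = Π_λ (x − λ)^{k_λ}
where k_λ is the size of the *largest* Jordan block for λ (equivalently, the smallest k with (A − λI)^k v = 0 for every generalised eigenvector v of λ).

  λ = 1: largest Jordan block has size 3, contributing (x − 1)^3

So m_A(x) = (x - 1)^3 = x^3 - 3*x^2 + 3*x - 1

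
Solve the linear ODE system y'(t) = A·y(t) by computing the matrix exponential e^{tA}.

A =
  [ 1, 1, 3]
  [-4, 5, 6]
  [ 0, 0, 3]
e^{tA} =
  [-2*t*exp(3*t) + exp(3*t), t*exp(3*t), 3*t*exp(3*t)]
  [-4*t*exp(3*t), 2*t*exp(3*t) + exp(3*t), 6*t*exp(3*t)]
  [0, 0, exp(3*t)]

Strategy: write A = P · J · P⁻¹ where J is a Jordan canonical form, so e^{tA} = P · e^{tJ} · P⁻¹, and e^{tJ} can be computed block-by-block.

A has Jordan form
J =
  [3, 1, 0]
  [0, 3, 0]
  [0, 0, 3]
(up to reordering of blocks).

Per-block formulas:
  For a 1×1 block at λ = 3: exp(t · [3]) = [e^(3t)].
  For a 2×2 Jordan block J_2(3): exp(t · J_2(3)) = e^(3t)·(I + t·N), where N is the 2×2 nilpotent shift.

After assembling e^{tJ} and conjugating by P, we get:

e^{tA} =
  [-2*t*exp(3*t) + exp(3*t), t*exp(3*t), 3*t*exp(3*t)]
  [-4*t*exp(3*t), 2*t*exp(3*t) + exp(3*t), 6*t*exp(3*t)]
  [0, 0, exp(3*t)]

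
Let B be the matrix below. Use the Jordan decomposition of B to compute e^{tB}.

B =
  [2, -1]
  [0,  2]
e^{tB} =
  [exp(2*t), -t*exp(2*t)]
  [0, exp(2*t)]

Strategy: write B = P · J · P⁻¹ where J is a Jordan canonical form, so e^{tB} = P · e^{tJ} · P⁻¹, and e^{tJ} can be computed block-by-block.

B has Jordan form
J =
  [2, 1]
  [0, 2]
(up to reordering of blocks).

Per-block formulas:
  For a 2×2 Jordan block J_2(2): exp(t · J_2(2)) = e^(2t)·(I + t·N), where N is the 2×2 nilpotent shift.

After assembling e^{tJ} and conjugating by P, we get:

e^{tB} =
  [exp(2*t), -t*exp(2*t)]
  [0, exp(2*t)]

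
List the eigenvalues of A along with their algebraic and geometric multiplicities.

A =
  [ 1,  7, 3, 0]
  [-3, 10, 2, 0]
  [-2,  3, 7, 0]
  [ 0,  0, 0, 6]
λ = 6: alg = 4, geom = 2

Step 1 — factor the characteristic polynomial to read off the algebraic multiplicities:
  χ_A(x) = (x - 6)^4

Step 2 — compute geometric multiplicities via the rank-nullity identity g(λ) = n − rank(A − λI):
  rank(A − (6)·I) = 2, so dim ker(A − (6)·I) = n − 2 = 2

Summary:
  λ = 6: algebraic multiplicity = 4, geometric multiplicity = 2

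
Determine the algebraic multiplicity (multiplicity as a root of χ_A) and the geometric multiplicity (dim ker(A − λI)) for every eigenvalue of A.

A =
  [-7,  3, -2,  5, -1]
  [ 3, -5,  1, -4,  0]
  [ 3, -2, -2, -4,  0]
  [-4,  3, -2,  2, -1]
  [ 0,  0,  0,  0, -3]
λ = -3: alg = 5, geom = 3

Step 1 — factor the characteristic polynomial to read off the algebraic multiplicities:
  χ_A(x) = (x + 3)^5

Step 2 — compute geometric multiplicities via the rank-nullity identity g(λ) = n − rank(A − λI):
  rank(A − (-3)·I) = 2, so dim ker(A − (-3)·I) = n − 2 = 3

Summary:
  λ = -3: algebraic multiplicity = 5, geometric multiplicity = 3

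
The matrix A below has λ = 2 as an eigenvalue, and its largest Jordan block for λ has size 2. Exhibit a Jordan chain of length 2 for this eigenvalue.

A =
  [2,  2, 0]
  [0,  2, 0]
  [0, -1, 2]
A Jordan chain for λ = 2 of length 2:
v_1 = (2, 0, -1)ᵀ
v_2 = (0, 1, 0)ᵀ

Let N = A − (2)·I. We want v_2 with N^2 v_2 = 0 but N^1 v_2 ≠ 0; then v_{j-1} := N · v_j for j = 2, …, 2.

Pick v_2 = (0, 1, 0)ᵀ.
Then v_1 = N · v_2 = (2, 0, -1)ᵀ.

Sanity check: (A − (2)·I) v_1 = (0, 0, 0)ᵀ = 0. ✓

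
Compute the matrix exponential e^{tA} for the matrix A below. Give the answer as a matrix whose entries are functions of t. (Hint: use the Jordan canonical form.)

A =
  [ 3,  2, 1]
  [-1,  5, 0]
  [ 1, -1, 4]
e^{tA} =
  [-t*exp(4*t) + exp(4*t), -t^2*exp(4*t)/2 + 2*t*exp(4*t), -t^2*exp(4*t)/2 + t*exp(4*t)]
  [-t*exp(4*t), -t^2*exp(4*t)/2 + t*exp(4*t) + exp(4*t), -t^2*exp(4*t)/2]
  [t*exp(4*t), t^2*exp(4*t)/2 - t*exp(4*t), t^2*exp(4*t)/2 + exp(4*t)]

Strategy: write A = P · J · P⁻¹ where J is a Jordan canonical form, so e^{tA} = P · e^{tJ} · P⁻¹, and e^{tJ} can be computed block-by-block.

A has Jordan form
J =
  [4, 1, 0]
  [0, 4, 1]
  [0, 0, 4]
(up to reordering of blocks).

Per-block formulas:
  For a 3×3 Jordan block J_3(4): exp(t · J_3(4)) = e^(4t)·(I + t·N + (t^2/2)·N^2), where N is the 3×3 nilpotent shift.

After assembling e^{tJ} and conjugating by P, we get:

e^{tA} =
  [-t*exp(4*t) + exp(4*t), -t^2*exp(4*t)/2 + 2*t*exp(4*t), -t^2*exp(4*t)/2 + t*exp(4*t)]
  [-t*exp(4*t), -t^2*exp(4*t)/2 + t*exp(4*t) + exp(4*t), -t^2*exp(4*t)/2]
  [t*exp(4*t), t^2*exp(4*t)/2 - t*exp(4*t), t^2*exp(4*t)/2 + exp(4*t)]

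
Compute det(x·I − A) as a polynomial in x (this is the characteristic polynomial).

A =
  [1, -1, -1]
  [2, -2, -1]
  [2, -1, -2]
x^3 + 3*x^2 + 3*x + 1

Expanding det(x·I − A) (e.g. by cofactor expansion or by noting that A is similar to its Jordan form J, which has the same characteristic polynomial as A) gives
  χ_A(x) = x^3 + 3*x^2 + 3*x + 1
which factors as (x + 1)^3. The eigenvalues (with algebraic multiplicities) are λ = -1 with multiplicity 3.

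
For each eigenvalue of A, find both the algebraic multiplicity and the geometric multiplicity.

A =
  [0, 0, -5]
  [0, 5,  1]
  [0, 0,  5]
λ = 0: alg = 1, geom = 1; λ = 5: alg = 2, geom = 1

Step 1 — factor the characteristic polynomial to read off the algebraic multiplicities:
  χ_A(x) = x*(x - 5)^2

Step 2 — compute geometric multiplicities via the rank-nullity identity g(λ) = n − rank(A − λI):
  rank(A − (0)·I) = 2, so dim ker(A − (0)·I) = n − 2 = 1
  rank(A − (5)·I) = 2, so dim ker(A − (5)·I) = n − 2 = 1

Summary:
  λ = 0: algebraic multiplicity = 1, geometric multiplicity = 1
  λ = 5: algebraic multiplicity = 2, geometric multiplicity = 1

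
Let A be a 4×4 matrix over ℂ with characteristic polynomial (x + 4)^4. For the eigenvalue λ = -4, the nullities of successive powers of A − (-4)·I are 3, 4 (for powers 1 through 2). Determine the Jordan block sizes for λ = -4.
Block sizes for λ = -4: [2, 1, 1]

From the dimensions of kernels of powers, the number of Jordan blocks of size at least j is d_j − d_{j−1} where d_j = dim ker(N^j) (with d_0 = 0). Computing the differences gives [3, 1].
The number of blocks of size exactly k is (#blocks of size ≥ k) − (#blocks of size ≥ k + 1), so the partition is: 2 block(s) of size 1, 1 block(s) of size 2.
In nonincreasing order the block sizes are [2, 1, 1].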